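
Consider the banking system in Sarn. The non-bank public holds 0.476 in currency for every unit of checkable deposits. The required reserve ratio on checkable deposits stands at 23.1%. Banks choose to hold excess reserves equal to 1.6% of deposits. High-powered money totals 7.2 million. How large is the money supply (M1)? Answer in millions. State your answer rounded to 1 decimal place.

14.7 million

The money multiplier is m = (1 + c) / (rr + e + c) = (1 + 0.476) / (0.231 + 0.016 + 0.476) ≈ 2.0415.
So M = m × MB = 2.0415 × 7.2 = 14.6988 million.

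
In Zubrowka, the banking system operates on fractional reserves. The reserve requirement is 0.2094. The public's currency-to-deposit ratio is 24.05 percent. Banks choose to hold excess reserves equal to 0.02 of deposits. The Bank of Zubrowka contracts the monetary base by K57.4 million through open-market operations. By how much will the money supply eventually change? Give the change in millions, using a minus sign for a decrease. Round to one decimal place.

-151.5 million

The money multiplier is m = (1 + c) / (rr + e + c) = (1 + 0.2405) / (0.2094 + 0.02 + 0.2405) ≈ 2.6399.
The sale removes 57.4 million of base, so ΔM = m × ΔMB = 2.6399 × (−57.4) ≈ -151.5303 million.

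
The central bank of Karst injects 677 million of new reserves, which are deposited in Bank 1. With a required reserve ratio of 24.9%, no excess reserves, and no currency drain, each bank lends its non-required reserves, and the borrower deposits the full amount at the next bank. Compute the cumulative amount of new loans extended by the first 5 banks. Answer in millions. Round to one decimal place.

1554.1 million

Bank i lends (1 − rr)^i of the original deposit: Bank 1 lends 677·0.7510 = 508.4270, Bank 2 lends 677·0.7510² ≈ 381.8287, and so on.
Summing a geometric series: total = 677·[0.7510·(1 − 0.7510^5) / (1 − 0.7510)] ≈ 1554.0899 million.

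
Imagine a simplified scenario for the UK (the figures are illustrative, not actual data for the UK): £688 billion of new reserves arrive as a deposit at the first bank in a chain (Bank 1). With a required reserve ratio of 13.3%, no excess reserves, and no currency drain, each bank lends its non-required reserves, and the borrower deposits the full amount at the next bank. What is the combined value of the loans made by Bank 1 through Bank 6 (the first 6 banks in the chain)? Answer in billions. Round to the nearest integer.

£2580 billion

Bank i lends (1 − rr)^i of the original deposit: Bank 1 lends 688·0.8670 = 596.4960, Bank 2 lends 688·0.8670² ≈ 517.1620, and so on.
Summing a geometric series: total = 688·[0.8670·(1 − 0.8670^6) / (1 − 0.8670)] ≈ 2580.0398 billion.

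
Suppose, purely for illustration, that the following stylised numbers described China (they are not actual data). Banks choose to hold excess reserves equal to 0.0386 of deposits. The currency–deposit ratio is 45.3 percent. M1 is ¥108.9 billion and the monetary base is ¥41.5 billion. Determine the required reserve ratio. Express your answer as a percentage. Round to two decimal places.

Using m = M/MB = 108.9/41.5 ≈ 2.624096. Since m = (1 + c)/(c + rr + e), the denominator satisfies c + rr + e = (1 + c)/m = (1 + 0.453) / 2.624096 ≈ 0.553714.
With c = 0.453 and e = 0.0386, the required reserve ratio is 0.553714 − 0.453 − 0.0386 = 0.062114.

6.21%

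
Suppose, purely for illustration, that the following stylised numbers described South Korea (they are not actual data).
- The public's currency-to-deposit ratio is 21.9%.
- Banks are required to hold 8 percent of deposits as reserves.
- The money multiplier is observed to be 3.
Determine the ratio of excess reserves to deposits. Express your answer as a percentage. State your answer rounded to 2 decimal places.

10.73%

Using m = 3. Since m = (1 + c)/(c + rr + e), the denominator satisfies c + rr + e = (1 + c)/m = (1 + 0.219) / 3 ≈ 0.406333.
With c = 0.219 and rr = 0.08, the ratio of excess reserves to deposits is 0.406333 − 0.219 − 0.08 = 0.107333.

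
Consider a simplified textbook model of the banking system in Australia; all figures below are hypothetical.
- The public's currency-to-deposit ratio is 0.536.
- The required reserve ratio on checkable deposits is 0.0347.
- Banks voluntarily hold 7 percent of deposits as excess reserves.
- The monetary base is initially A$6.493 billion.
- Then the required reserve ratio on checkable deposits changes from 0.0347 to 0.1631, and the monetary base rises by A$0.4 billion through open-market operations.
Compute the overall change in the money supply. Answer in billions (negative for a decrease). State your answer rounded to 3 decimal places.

-1.800 billion

Before: m₁ = (1 + 0.536) / (0.0347 + 0.07 + 0.536) ≈ 2.39738, MB₁ = 6.493, so M₁ = 2.39738 × 6.493 ≈ 15.5662 billion.
After: m₂ = (1 + 0.536) / (0.1631 + 0.07 + 0.536) ≈ 1.99714, MB₂ = 6.493 + 0.4 = 6.893, so M₂ = 1.99714 × 6.893 ≈ 13.7663 billion.
ΔM = M₂ − M₁ = 13.7663 − 15.5662 = -1.7999 billion.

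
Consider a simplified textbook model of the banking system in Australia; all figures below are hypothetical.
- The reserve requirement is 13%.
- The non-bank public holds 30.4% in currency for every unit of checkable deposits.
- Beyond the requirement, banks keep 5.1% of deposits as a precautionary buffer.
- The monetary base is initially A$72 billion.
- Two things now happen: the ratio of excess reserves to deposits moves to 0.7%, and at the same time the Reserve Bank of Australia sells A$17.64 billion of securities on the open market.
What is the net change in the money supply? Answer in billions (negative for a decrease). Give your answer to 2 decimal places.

Before: m₁ = (1 + 0.304) / (0.13 + 0.051 + 0.304) ≈ 2.68866, MB₁ = 72, so M₁ = 2.68866 × 72 ≈ 193.5835 billion.
After: m₂ = (1 + 0.304) / (0.13 + 0.007 + 0.304) ≈ 2.95692, MB₂ = 72 − 17.64 = 54.36, so M₂ = 2.95692 × 54.36 ≈ 160.7382 billion.
ΔM = M₂ − M₁ = 160.7382 − 193.5835 = -32.8453 billion.

-32.85 billion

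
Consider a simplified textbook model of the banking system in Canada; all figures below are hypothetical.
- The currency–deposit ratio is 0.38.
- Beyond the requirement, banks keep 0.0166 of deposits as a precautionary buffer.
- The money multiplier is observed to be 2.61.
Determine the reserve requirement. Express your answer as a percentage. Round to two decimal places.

13.21%

Using m = 2.61. Since m = (1 + c)/(c + rr + e), the denominator satisfies c + rr + e = (1 + c)/m = (1 + 0.38) / 2.61 ≈ 0.528736.
With c = 0.38 and e = 0.0166, the reserve requirement is 0.528736 − 0.38 − 0.0166 = 0.132136.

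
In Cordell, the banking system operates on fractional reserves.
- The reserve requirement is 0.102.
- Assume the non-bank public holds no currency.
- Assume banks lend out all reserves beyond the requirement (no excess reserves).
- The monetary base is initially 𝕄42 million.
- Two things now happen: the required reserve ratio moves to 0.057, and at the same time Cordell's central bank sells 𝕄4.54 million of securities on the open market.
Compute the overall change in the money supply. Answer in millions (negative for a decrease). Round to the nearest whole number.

𝕄245 million

Before: m₁ = 1 / (0.102) ≈ 9.8039, MB₁ = 42, so M₁ = 9.8039 × 42 = 411.7638 million.
After: m₂ = 1 / (0.057) ≈ 17.5439, MB₂ = 42 − 4.54 = 37.46, so M₂ = 17.5439 × 37.46 ≈ 657.1945 million.
ΔM = M₂ − M₁ = 657.1945 − 411.7638 = 245.4307 million.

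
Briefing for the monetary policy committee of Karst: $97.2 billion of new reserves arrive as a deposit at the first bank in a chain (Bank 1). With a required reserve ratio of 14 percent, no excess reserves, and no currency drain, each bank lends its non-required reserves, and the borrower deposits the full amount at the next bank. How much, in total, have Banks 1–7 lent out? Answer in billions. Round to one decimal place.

$389.3 billion

Bank i lends (1 − rr)^i of the original deposit: Bank 1 lends 97.2·0.8600 = 83.5920, Bank 2 lends 97.2·0.8600² ≈ 71.8891, and so on.
Summing a geometric series: total = 97.2·[0.8600·(1 − 0.8600^7) / (1 − 0.8600)] ≈ 389.3430 billion.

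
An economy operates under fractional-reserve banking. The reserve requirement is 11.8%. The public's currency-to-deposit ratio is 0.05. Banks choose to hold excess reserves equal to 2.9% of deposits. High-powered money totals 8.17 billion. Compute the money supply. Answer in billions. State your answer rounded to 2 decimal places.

43.55 billion

The money multiplier is m = (1 + c) / (rr + e + c) = (1 + 0.05) / (0.118 + 0.029 + 0.05) ≈ 5.3299.
So M = m × MB = 5.3299 × 8.17 ≈ 43.5453 billion.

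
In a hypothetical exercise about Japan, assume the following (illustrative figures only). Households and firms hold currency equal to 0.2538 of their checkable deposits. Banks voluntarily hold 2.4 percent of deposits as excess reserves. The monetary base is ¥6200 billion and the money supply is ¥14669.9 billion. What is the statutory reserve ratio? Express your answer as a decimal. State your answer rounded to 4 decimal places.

Using m = M/MB = 14669.9/6200 ≈ 2.366113. Since m = (1 + c)/(c + rr + e), the denominator satisfies c + rr + e = (1 + c)/m = (1 + 0.2538) / 2.366113 ≈ 0.529899.
With c = 0.2538 and e = 0.024, the statutory reserve ratio is 0.529899 − 0.2538 − 0.024 = 0.252099.

0.2521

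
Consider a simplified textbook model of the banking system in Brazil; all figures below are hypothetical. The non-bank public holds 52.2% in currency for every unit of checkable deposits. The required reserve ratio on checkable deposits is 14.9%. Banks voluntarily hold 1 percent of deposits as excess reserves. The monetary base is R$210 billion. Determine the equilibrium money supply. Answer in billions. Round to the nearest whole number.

R$469 billion

The money multiplier is m = (1 + c) / (rr + e + c) = (1 + 0.522) / (0.149 + 0.01 + 0.522) ≈ 2.2349.
So M = m × MB = 2.2349 × 210 = 469.329 billion.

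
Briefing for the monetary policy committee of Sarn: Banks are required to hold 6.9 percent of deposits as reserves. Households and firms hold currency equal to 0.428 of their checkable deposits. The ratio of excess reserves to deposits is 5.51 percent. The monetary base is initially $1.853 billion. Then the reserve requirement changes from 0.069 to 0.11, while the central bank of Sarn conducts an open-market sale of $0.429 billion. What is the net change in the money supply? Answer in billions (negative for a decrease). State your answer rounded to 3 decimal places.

Before: m₁ = (1 + 0.428) / (0.069 + 0.0551 + 0.428) ≈ 2.58649, MB₁ = 1.853, so M₁ = 2.58649 × 1.853 ≈ 4.7928 billion.
After: m₂ = (1 + 0.428) / (0.11 + 0.0551 + 0.428) ≈ 2.40769, MB₂ = 1.853 − 0.429 = 1.424, so M₂ = 2.40769 × 1.424 ≈ 3.4286 billion.
ΔM = M₂ − M₁ = 3.4286 − 4.7928 = -1.3642 billion.

-1.364 billion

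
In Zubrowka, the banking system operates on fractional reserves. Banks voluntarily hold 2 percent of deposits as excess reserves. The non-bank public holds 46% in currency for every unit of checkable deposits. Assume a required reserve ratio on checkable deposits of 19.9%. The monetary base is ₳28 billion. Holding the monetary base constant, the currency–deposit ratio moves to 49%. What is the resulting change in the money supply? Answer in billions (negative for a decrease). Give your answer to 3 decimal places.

-1.363 billion

Initially m₁ = (1 + 0.46) / (0.199 + 0.02 + 0.46) ≈ 2.150221, so M₁ = 2.150221 × 28 ≈ 60.2062 billion.
After the change m₂ = (1 + 0.49) / (0.199 + 0.02 + 0.49) ≈ 2.101551, so M₂ = 2.101551 × 28 ≈ 58.8434 billion.
ΔM = M₂ − M₁ = 58.8434 − 60.2062 = -1.3628 billion.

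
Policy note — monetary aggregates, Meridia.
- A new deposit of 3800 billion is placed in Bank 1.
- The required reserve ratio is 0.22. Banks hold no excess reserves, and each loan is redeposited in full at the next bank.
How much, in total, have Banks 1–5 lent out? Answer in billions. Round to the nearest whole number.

Bank i lends (1 − rr)^i of the original deposit: Bank 1 lends 3800·0.7800 = 2964.0000, Bank 2 lends 3800·0.7800² = 2311.9200, and so on.
Summing a geometric series: total = 3800·[0.7800·(1 − 0.7800^5) / (1 − 0.7800)] ≈ 9582.9160 billion.

9583 billion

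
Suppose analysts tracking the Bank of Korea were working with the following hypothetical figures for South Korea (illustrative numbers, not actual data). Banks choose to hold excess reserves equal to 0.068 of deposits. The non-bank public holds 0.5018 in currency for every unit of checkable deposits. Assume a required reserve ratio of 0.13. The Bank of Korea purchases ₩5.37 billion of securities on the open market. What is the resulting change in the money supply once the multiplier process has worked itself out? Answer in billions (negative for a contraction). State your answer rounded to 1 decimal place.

₩11.5 billion

The money multiplier is m = (1 + c) / (rr + e + c) = (1 + 0.5018) / (0.13 + 0.068 + 0.5018) ≈ 2.1460.
The purchase adds 5.37 billion of base, so ΔM = m × ΔMB = 2.1460 × (+5.37) ≈ 11.524 billion.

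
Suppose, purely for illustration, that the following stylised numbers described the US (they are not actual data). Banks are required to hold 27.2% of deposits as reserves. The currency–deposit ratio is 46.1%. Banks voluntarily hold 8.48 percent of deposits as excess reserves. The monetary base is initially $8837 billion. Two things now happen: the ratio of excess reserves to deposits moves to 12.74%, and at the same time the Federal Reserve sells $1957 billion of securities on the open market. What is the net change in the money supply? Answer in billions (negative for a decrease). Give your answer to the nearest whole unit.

Before: m₁ = (1 + 0.461) / (0.272 + 0.0848 + 0.461) ≈ 1.78650, MB₁ = 8837, so M₁ = 1.78650 × 8837 = 15787.3005 billion.
After: m₂ = (1 + 0.461) / (0.272 + 0.1274 + 0.461) ≈ 1.69805, MB₂ = 8837 − 1957 = 6880, so M₂ = 1.69805 × 6880 = 11682.584 billion.
ΔM = M₂ − M₁ = 11682.584 − 15787.3005 = -4104.7165 billion.

-4105 billion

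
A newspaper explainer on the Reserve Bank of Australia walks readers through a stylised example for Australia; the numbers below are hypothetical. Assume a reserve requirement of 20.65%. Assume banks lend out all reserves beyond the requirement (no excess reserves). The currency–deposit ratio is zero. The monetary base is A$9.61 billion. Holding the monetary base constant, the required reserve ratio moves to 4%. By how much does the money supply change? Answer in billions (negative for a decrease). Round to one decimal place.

A$193.7 billion

Initially m₁ = 1 / (0.2065) ≈ 4.8426, so M₁ = 4.8426 × 9.61 ≈ 46.5374 billion.
After the change m₂ = 1 / (0.04) = 25, so M₂ = 25 × 9.61 = 240.25 billion.
ΔM = M₂ − M₁ = 240.25 − 46.5374 = 193.7126 billion.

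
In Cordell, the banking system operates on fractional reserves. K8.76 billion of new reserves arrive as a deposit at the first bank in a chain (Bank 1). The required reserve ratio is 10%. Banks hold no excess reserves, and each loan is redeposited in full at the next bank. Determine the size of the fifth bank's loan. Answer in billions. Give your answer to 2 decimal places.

K5.17 billion

Each bank lends a fraction (1 − rr) = 0.9000 of the deposit it receives, so Bank 5 receives 8.76·0.9000^4 and lends 8.76·0.9000^5 ≈ 5.1727 billion.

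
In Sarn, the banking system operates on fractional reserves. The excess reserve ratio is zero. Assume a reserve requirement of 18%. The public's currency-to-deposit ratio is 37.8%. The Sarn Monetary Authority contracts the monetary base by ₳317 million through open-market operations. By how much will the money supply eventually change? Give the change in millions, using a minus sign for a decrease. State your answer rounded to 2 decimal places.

The money multiplier is m = (1 + c) / (rr + c) = (1 + 0.378) / (0.18 + 0.378) ≈ 2.469534.
The sale removes 317 million of base, so ΔM = m × ΔMB = 2.469534 × (−317) ≈ -782.8423 million.

-782.84 million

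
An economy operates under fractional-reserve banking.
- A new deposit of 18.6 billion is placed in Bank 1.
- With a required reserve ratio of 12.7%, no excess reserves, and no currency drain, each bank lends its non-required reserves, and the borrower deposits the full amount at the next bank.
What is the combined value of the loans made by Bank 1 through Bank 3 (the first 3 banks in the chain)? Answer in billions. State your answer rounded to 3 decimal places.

Bank i lends (1 − rr)^i of the original deposit: Bank 1 lends 18.6·0.8730 = 16.2378, Bank 2 lends 18.6·0.8730² ≈ 14.1756, and so on.
Summing a geometric series: total = 18.6·[0.8730·(1 − 0.8730^3) / (1 − 0.8730)] ≈ 42.7887 billion.

42.789 billion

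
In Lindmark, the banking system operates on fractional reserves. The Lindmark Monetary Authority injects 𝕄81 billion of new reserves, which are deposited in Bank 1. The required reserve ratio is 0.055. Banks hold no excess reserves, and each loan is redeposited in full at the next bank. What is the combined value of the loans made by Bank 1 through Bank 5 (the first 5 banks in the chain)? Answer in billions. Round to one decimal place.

𝕄342.9 billion

Bank i lends (1 − rr)^i of the original deposit: Bank 1 lends 81·0.9450 = 76.5450, Bank 2 lends 81·0.9450² ≈ 72.3350, and so on.
Summing a geometric series: total = 81·[0.9450·(1 − 0.9450^5) / (1 − 0.9450)] ≈ 342.8778 billion.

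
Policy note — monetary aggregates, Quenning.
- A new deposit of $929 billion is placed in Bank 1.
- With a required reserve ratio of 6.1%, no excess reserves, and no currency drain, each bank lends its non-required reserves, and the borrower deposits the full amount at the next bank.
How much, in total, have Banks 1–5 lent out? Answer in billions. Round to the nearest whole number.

Bank i lends (1 − rr)^i of the original deposit: Bank 1 lends 929·0.9390 = 872.3310, Bank 2 lends 929·0.9390² ≈ 819.1188, and so on.
Summing a geometric series: total = 929·[0.9390·(1 − 0.9390^5) / (1 − 0.9390)] ≈ 3861.0146 billion.

$3861 billion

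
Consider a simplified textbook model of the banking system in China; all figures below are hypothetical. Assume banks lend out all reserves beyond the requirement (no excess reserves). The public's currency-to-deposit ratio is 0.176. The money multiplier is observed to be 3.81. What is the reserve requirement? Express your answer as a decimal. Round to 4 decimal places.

Using m = 3.81. Since m = (1 + c)/(c + rr + e), the denominator satisfies c + rr + e = (1 + c)/m = (1 + 0.176) / 3.81 ≈ 0.308661.
With c = 0.176 and e = 0, the reserve requirement is 0.308661 − 0.176 − 0 = 0.132661.

0.1327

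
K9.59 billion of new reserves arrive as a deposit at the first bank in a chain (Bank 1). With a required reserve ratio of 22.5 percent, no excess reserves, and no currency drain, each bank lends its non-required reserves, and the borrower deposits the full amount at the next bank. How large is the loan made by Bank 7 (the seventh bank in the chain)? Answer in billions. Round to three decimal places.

K1.610 billion

Each bank lends a fraction (1 − rr) = 0.7750 of the deposit it receives, so Bank 7 receives 9.59·0.7750^6 and lends 9.59·0.7750^7 ≈ 1.6104 billion.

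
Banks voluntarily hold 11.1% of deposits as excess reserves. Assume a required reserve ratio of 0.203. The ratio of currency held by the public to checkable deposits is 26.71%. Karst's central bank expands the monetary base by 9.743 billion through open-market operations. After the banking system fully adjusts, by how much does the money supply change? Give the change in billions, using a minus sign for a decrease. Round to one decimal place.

The money multiplier is m = (1 + c) / (rr + e + c) = (1 + 0.2671) / (0.203 + 0.111 + 0.2671) ≈ 2.1805.
The purchase adds 9.743 billion of base, so ΔM = m × ΔMB = 2.1805 × (+9.743) ≈ 21.2446 billion.

21.2 billion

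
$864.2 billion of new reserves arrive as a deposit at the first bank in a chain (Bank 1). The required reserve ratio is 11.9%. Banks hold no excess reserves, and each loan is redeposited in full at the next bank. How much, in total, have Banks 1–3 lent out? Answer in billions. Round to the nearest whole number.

$2023 billion

Bank i lends (1 − rr)^i of the original deposit: Bank 1 lends 864.2·0.8810 = 761.3602, Bank 2 lends 864.2·0.8810² ≈ 670.7583, and so on.
Summing a geometric series: total = 864.2·[0.8810·(1 − 0.8810^3) / (1 − 0.8810)] ≈ 2023.0566 billion.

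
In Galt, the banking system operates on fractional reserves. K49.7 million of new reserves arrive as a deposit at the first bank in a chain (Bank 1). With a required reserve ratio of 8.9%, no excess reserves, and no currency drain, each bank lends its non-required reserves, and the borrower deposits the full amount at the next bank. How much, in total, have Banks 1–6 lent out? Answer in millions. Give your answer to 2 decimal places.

Bank i lends (1 − rr)^i of the original deposit: Bank 1 lends 49.7·0.9110 = 45.2767, Bank 2 lends 49.7·0.9110² ≈ 41.2471, and so on.
Summing a geometric series: total = 49.7·[0.9110·(1 − 0.9110^6) / (1 − 0.9110)] ≈ 217.9266 million.

K217.93 million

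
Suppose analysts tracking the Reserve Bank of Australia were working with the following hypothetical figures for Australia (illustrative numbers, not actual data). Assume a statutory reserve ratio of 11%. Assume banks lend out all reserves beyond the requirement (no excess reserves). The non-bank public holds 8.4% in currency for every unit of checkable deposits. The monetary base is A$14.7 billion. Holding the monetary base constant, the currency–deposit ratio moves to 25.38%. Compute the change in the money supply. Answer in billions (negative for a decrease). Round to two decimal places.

-31.48 billion

Initially m₁ = (1 + 0.084) / (0.11 + 0.084) ≈ 5.58763, so M₁ = 5.58763 × 14.7 ≈ 82.1382 billion.
After the change m₂ = (1 + 0.2538) / (0.11 + 0.2538) ≈ 3.44640, so M₂ = 3.44640 × 14.7 ≈ 50.6621 billion.
ΔM = M₂ − M₁ = 50.6621 − 82.1382 = -31.4761 billion.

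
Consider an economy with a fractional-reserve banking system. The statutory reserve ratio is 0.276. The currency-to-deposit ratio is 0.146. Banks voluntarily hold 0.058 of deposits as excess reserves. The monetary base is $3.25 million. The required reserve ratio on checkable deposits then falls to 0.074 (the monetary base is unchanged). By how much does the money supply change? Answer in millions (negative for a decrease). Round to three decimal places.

Initially m₁ = (1 + 0.146) / (0.276 + 0.058 + 0.146) = 2.38750, so M₁ = 2.38750 × 3.25 ≈ 7.7594 million.
After the change m₂ = (1 + 0.146) / (0.074 + 0.058 + 0.146) ≈ 4.12230, so M₂ = 4.12230 × 3.25 ≈ 13.3975 million.
ΔM = M₂ − M₁ = 13.3975 − 7.7594 = 5.6381 million.

$5.638 million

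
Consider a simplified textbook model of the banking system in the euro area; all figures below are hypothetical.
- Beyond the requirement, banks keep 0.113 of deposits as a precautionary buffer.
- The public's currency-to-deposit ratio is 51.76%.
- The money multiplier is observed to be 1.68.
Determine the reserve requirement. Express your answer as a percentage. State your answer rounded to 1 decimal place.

27.3%

Using m = 1.68. Since m = (1 + c)/(c + rr + e), the denominator satisfies c + rr + e = (1 + c)/m = (1 + 0.5176) / 1.68 ≈ 0.903333.
With c = 0.5176 and e = 0.113, the reserve requirement is 0.903333 − 0.5176 − 0.113 = 0.272733.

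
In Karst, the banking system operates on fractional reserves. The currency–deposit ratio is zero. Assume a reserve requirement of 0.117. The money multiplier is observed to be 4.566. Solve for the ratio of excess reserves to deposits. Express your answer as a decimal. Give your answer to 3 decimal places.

Using m = 4.566. Since m = (1 + c)/(c + rr + e), the denominator satisfies c + rr + e = (1 + c)/m = (1 + 0) / 4.566 ≈ 0.219010.
With c = 0 and rr = 0.117, the ratio of excess reserves to deposits is 0.219010 − 0 − 0.117 = 0.10201.

0.102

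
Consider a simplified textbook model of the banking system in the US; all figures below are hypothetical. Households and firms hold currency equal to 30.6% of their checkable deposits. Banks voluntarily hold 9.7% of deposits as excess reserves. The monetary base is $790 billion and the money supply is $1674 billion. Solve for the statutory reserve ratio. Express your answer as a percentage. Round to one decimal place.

Using m = M/MB = 1674/790 ≈ 2.118987. Since m = (1 + c)/(c + rr + e), the denominator satisfies c + rr + e = (1 + c)/m = (1 + 0.306) / 2.118987 ≈ 0.616332.
With c = 0.306 and e = 0.097, the statutory reserve ratio is 0.616332 − 0.306 − 0.097 = 0.213332.

21.3%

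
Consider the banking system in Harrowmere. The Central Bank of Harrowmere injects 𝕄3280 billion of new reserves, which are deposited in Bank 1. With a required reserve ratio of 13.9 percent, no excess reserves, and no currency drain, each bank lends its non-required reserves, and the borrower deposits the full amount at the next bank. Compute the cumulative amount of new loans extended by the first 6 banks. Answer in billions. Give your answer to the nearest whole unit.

Bank i lends (1 − rr)^i of the original deposit: Bank 1 lends 3280·0.8610 = 2824.0800, Bank 2 lends 3280·0.8610² ≈ 2431.5329, and so on.
Summing a geometric series: total = 3280·[0.8610·(1 − 0.8610^6) / (1 − 0.8610)] ≈ 12039.9670 billion.

𝕄12040 billion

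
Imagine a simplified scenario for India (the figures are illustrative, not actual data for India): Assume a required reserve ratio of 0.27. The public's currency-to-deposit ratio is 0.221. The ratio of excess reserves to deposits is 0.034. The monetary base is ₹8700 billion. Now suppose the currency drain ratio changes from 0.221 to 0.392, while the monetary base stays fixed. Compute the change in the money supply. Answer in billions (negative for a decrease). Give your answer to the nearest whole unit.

Initially m₁ = (1 + 0.221) / (0.27 + 0.034 + 0.221) ≈ 2.32571, so M₁ = 2.32571 × 8700 = 20233.677 billion.
After the change m₂ = (1 + 0.392) / (0.27 + 0.034 + 0.392) = 2, so M₂ = 2 × 8700 = 17400 billion.
ΔM = M₂ − M₁ = 17400 − 20233.677 = -2833.677 billion.

-2834 billion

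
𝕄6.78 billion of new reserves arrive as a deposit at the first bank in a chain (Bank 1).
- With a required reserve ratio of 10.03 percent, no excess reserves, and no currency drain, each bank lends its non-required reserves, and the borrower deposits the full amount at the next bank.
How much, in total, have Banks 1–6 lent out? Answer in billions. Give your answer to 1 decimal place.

𝕄28.6 billion

Bank i lends (1 − rr)^i of the original deposit: Bank 1 lends 6.78·0.8997 ≈ 6.1000, Bank 2 lends 6.78·0.8997² ≈ 5.4881, and so on.
Summing a geometric series: total = 6.78·[0.8997·(1 − 0.8997^6) / (1 − 0.8997)] ≈ 28.5610 billion.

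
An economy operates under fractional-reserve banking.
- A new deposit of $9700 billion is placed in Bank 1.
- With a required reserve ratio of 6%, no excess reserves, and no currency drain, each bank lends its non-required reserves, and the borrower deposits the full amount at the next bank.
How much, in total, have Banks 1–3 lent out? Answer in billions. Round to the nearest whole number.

$25746 billion

Bank i lends (1 − rr)^i of the original deposit: Bank 1 lends 9700·0.9400 = 9118.0000, Bank 2 lends 9700·0.9400² = 8570.9200, and so on.
Summing a geometric series: total = 9700·[0.9400·(1 − 0.9400^3) / (1 − 0.9400)] = 25745.5848 billion.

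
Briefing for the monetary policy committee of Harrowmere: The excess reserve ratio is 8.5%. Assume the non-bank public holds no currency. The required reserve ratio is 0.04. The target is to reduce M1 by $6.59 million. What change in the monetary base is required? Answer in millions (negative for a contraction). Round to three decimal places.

-0.824 million

The money multiplier is m = 1 / (rr + e) = 1 / (0.04 + 0.085) = 8.
ΔMB = ΔM / m = (−6.59) / 8 ≈ -0.8237 million.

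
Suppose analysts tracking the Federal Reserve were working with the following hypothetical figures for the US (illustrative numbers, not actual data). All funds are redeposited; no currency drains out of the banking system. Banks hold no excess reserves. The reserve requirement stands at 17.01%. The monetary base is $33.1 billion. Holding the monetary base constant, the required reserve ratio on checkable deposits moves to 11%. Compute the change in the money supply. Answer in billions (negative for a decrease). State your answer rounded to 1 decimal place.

$106.3 billion

Initially m₁ = 1 / (0.1701) ≈ 5.8789, so M₁ = 5.8789 × 33.1 ≈ 194.5916 billion.
After the change m₂ = 1 / (0.11) ≈ 9.0909, so M₂ = 9.0909 × 33.1 ≈ 300.9088 billion.
ΔM = M₂ − M₁ = 300.9088 − 194.5916 = 106.3172 billion.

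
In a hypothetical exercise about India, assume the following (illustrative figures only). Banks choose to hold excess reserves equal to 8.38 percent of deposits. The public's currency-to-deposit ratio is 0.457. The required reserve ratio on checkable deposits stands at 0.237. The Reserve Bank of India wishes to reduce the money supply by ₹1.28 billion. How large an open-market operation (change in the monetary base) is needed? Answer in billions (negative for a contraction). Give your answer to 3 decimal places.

-0.683 billion

The money multiplier is m = (1 + c) / (rr + e + c) = (1 + 0.457) / (0.237 + 0.0838 + 0.457) ≈ 1.87323.
ΔMB = ΔM / m = (−1.28) / 1.87323 ≈ -0.6833 billion.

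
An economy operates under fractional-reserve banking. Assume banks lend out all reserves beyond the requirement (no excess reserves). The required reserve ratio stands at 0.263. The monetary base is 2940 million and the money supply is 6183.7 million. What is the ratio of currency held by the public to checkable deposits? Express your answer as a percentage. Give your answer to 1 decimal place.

Using m = M/MB = 6183.7/2940 ≈ 2.103299. From m = (1 + c)/(c + rr + e), rearranging gives 1 + c = m·(c + rr + e), so c·(1 − m) = m·(rr + e) − 1.
Hence c = [m·(rr + e) − 1]/(1 − m) = [2.103299 × (0.263 + 0) − 1] / (1 − 2.103299) ≈ 0.404997.

40.5%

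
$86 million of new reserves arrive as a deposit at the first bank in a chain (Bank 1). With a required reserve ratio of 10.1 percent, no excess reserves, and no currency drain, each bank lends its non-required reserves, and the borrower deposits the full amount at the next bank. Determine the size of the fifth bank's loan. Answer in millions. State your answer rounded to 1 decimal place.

$50.5 million

Each bank lends a fraction (1 − rr) = 0.8990 of the deposit it receives, so Bank 5 receives 86·0.8990^4 and lends 86·0.8990^5 ≈ 50.5006 million.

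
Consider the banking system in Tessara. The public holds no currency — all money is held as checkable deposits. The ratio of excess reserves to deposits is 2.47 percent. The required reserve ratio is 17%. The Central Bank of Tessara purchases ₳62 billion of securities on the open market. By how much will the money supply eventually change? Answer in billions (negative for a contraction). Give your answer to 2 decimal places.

₳318.44 billion

The money multiplier is m = 1 / (rr + e) = 1 / (0.17 + 0.0247) ≈ 5.13611.
The purchase adds 62 billion of base, so ΔM = m × ΔMB = 5.13611 × (+62) ≈ 318.4388 billion.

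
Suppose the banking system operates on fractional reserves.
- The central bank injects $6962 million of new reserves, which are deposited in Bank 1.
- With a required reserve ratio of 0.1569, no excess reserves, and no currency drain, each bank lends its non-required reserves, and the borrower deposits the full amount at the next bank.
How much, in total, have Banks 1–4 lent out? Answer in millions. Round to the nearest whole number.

$18508 million

Bank i lends (1 − rr)^i of the original deposit: Bank 1 lends 6962·0.8431 = 5869.6622, Bank 2 lends 6962·0.8431² ≈ 4948.7122, and so on.
Summing a geometric series: total = 6962·[0.8431·(1 − 0.8431^4) / (1 − 0.8431)] ≈ 18508.2654 million.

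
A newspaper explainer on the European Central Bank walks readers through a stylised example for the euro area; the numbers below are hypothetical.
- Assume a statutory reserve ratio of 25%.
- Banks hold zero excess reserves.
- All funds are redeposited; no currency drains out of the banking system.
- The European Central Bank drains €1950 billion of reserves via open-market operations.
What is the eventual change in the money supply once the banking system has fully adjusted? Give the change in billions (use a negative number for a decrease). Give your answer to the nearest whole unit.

-7800 billion

The simple money multiplier is m = 1/rr = 1/0.25 = 4.
An open-market sale reduces the monetary base by 1950 billion, so ΔM = m × ΔMB = 4 × (−1950) = -7800 billion.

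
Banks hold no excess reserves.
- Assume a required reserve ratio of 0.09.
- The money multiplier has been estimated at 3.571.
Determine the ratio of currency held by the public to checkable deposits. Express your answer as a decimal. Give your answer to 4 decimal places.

Using m = 3.571. From m = (1 + c)/(c + rr + e), rearranging gives 1 + c = m·(c + rr + e), so c·(1 − m) = m·(rr + e) − 1.
Hence c = [m·(rr + e) − 1]/(1 − m) = [3.571 × (0.09 + 0) − 1] / (1 − 3.571) ≈ 0.263948.

0.2639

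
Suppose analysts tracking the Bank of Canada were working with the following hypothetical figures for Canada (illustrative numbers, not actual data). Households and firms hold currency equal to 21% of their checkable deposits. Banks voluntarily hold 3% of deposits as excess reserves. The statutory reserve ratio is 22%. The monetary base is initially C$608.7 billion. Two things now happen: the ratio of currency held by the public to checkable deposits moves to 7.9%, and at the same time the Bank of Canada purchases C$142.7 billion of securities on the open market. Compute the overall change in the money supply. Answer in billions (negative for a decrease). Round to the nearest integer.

C$863 billion

Before: m₁ = (1 + 0.21) / (0.22 + 0.03 + 0.21) ≈ 2.6304, MB₁ = 608.7, so M₁ = 2.6304 × 608.7 ≈ 1601.1245 billion.
After: m₂ = (1 + 0.079) / (0.22 + 0.03 + 0.079) ≈ 3.2796, MB₂ = 608.7 + 142.7 = 751.4, so M₂ = 3.2796 × 751.4 ≈ 2464.2914 billion.
ΔM = M₂ − M₁ = 2464.2914 − 1601.1245 = 863.1669 billion.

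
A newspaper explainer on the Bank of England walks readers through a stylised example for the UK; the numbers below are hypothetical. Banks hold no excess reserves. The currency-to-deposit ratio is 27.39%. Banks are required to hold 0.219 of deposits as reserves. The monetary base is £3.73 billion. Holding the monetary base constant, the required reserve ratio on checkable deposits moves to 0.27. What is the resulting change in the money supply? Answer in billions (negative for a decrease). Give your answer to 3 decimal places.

-0.904 billion

Initially m₁ = (1 + 0.2739) / (0.219 + 0.2739) ≈ 2.58450, so M₁ = 2.58450 × 3.73 ≈ 9.6402 billion.
After the change m₂ = (1 + 0.2739) / (0.27 + 0.2739) ≈ 2.34216, so M₂ = 2.34216 × 3.73 ≈ 8.7363 billion.
ΔM = M₂ − M₁ = 8.7363 − 9.6402 = -0.9039 billion.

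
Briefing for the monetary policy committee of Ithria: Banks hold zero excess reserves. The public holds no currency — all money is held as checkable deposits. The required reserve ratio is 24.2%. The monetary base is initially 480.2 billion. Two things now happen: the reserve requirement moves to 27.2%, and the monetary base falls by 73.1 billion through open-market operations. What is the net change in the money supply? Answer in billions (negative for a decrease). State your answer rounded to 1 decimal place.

-487.6 billion

Before: m₁ = 1 / (0.242) ≈ 4.13223, MB₁ = 480.2, so M₁ = 4.13223 × 480.2 ≈ 1984.2968 billion.
After: m₂ = 1 / (0.272) ≈ 3.67647, MB₂ = 480.2 − 73.1 = 407.1, so M₂ = 3.67647 × 407.1 ≈ 1496.6909 billion.
ΔM = M₂ − M₁ = 1496.6909 − 1984.2968 = -487.6059 billion.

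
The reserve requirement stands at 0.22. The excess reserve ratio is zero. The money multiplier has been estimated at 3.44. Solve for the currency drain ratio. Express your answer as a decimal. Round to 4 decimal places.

0.0997

Using m = 3.44. From m = (1 + c)/(c + rr + e), rearranging gives 1 + c = m·(c + rr + e), so c·(1 − m) = m·(rr + e) − 1.
Hence c = [m·(rr + e) − 1]/(1 − m) = [3.44 × (0.22 + 0) − 1] / (1 − 3.44) ≈ 0.099672.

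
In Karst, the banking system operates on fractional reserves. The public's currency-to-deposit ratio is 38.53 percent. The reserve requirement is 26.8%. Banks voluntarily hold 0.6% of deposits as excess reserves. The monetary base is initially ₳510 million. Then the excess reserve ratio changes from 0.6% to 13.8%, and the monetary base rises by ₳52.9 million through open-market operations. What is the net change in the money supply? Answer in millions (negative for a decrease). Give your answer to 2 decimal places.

-86.15 million

Before: m₁ = (1 + 0.3853) / (0.268 + 0.006 + 0.3853) ≈ 2.101168, MB₁ = 510, so M₁ = 2.101168 × 510 ≈ 1071.5957 million.
After: m₂ = (1 + 0.3853) / (0.268 + 0.138 + 0.3853) ≈ 1.750663, MB₂ = 510 + 52.9 = 562.9, so M₂ = 1.750663 × 562.9 ≈ 985.4482 million.
ΔM = M₂ − M₁ = 985.4482 − 1071.5957 = -86.1475 million.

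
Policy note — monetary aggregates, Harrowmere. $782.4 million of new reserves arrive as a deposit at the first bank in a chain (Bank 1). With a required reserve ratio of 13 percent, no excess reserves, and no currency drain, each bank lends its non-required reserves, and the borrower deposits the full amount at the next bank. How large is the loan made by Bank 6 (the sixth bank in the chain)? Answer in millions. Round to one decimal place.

Each bank lends a fraction (1 − rr) = 0.8700 of the deposit it receives, so Bank 6 receives 782.4·0.8700^5 and lends 782.4·0.8700^6 ≈ 339.2691 million.

$339.3 million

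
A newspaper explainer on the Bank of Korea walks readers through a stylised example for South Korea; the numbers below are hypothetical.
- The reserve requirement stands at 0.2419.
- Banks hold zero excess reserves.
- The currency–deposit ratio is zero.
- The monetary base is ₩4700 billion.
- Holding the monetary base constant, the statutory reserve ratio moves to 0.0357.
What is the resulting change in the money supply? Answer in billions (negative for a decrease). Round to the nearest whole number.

Initially m₁ = 1 / (0.2419) ≈ 4.13394, so M₁ = 4.13394 × 4700 = 19429.518 billion.
After the change m₂ = 1 / (0.0357) ≈ 28.01120, so M₂ = 28.01120 × 4700 = 131652.64 billion.
ΔM = M₂ − M₁ = 131652.64 − 19429.518 = 112223.122 billion.

₩112223 billion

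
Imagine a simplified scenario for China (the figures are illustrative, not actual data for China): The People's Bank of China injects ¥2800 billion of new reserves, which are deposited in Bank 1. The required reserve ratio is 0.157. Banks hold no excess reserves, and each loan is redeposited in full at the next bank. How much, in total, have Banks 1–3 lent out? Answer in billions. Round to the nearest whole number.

Bank i lends (1 − rr)^i of the original deposit: Bank 1 lends 2800·0.8430 = 2360.4000, Bank 2 lends 2800·0.8430² = 1989.8172, and so on.
Summing a geometric series: total = 2800·[0.8430·(1 − 0.8430^3) / (1 − 0.8430)] ≈ 6027.6331 billion.

¥6028 billion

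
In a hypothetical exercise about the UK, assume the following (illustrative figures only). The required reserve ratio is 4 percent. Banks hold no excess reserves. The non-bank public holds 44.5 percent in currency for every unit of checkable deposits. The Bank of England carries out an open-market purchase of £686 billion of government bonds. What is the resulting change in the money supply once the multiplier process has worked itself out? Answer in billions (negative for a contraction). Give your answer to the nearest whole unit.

£2044 billion

The money multiplier is m = (1 + c) / (rr + c) = (1 + 0.445) / (0.04 + 0.445) ≈ 2.9794.
The purchase adds 686 billion of base, so ΔM = m × ΔMB = 2.9794 × (+686) = 2043.8684 billion.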